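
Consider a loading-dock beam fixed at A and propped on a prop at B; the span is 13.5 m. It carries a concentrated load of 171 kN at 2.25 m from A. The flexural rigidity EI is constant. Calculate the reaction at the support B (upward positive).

Choose R_B as the redundant. The primary structure is the cantilever fixed at A.
Primary-structure tip deflection at B by superposition:
  point load 171 at a = 2.25: Pa²(3L − a)/(6EI) = 5519/EI
Flexibility coefficient — unit upward force at B: δ_{BB} = L³/(3EI) = 820.1/EI.
The prop prevents deflection at B: R_B = δ_0/δ_{BB} = 5519/820.1 = 6.729 kN.

R_B = 6.729 kN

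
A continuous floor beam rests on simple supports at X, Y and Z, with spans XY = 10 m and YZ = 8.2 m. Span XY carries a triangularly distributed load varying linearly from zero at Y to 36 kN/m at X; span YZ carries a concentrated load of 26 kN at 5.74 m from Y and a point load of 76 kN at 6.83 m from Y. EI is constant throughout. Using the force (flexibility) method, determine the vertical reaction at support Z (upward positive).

Take M_Y as the redundant. Released structure: two simple spans XY and YZ with a hinge at Y.
Discontinuity in slope at Y on the released structure — sum the simple-span end rotations:
  span XY: triangular load, peak 36: 7w₀L³/(360EI) = 700/EI
  span YZ: point load 26 at a = 5.74: Pab(L + b)/(6LEI) = 79.54/EI
  span YZ: point load 76 at a = 6.83: Pab(L + b)/(6LEI) = 138.3/EI
  relative rotation θ_0 = (700 + 217.9)/EI = 917.9/EI
A unit hogging moment at Y produces rotation L₁/(3EI) + L₂/(3EI) = 6.067/EI.
Slope continuity at Y: θ_0 = M_Y·6.067/EI, so M_Y = 917.9/6.067 = 151.3 kN·m (hogging).
Span YZ, ΣM about Z: R_Y^{YZ}·8.2 = 168.1 + 151.3, so R_Y^{YZ} = 38.95 kN and R_Z = 102 − 38.95 = 63.05 kN.

R_Z = 63.05 kN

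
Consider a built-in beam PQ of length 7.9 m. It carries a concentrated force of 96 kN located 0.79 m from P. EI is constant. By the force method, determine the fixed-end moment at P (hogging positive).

M_P = 61.43 kN·m

Release both end moments; the primary structure is a simply-supported span PQ with redundants M_P and M_Q.
Simple-span end rotations at P and Q under the given loads:
  at P: point load 96 at a = 0.79: Pab(L + b)/(6LEI) = 170.8/EI
  at Q: point load 96 at a = 0.79: Pab(L + a)/(6LEI) = 98.86/EI
  θ_P0 = 170.8/EI,  θ_Q0 = 98.86/EI
Flexibility coefficients: a unit moment at one end gives L/(3EI) there and L/(6EI) at the far end, so f₁₁ = f₂₂ = 2.633/EI and f₁₂ = f₂₁ = 1.317/EI.
Compatibility — zero rotation at each built-in end:
  2.633 M_P + 1.317 M_Q = 170.8
  1.317 M_P + 2.633 M_Q = 98.86
Solving the pair gives M_P = 61.43 kN·m and M_Q = 6.826 kN·m (hogging).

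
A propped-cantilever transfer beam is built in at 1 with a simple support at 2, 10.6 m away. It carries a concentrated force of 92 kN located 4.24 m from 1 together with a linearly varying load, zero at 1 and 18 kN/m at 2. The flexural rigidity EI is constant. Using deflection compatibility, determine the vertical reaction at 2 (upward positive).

Take the reaction at 2 as the redundant and release it; the primary structure is a cantilever fixed at 1.
Primary-structure tip deflection at 2 by superposition:
  point load 92 at a = 4.24: Pa²(3L − a)/(6EI) = 7597/EI
  triangular load, peak 18 at the free end: 11w₀L⁴/(120EI) = 20831/EI
  δ_0 = 28428/EI
Tip deflection under a unit load at 2: L³/(3EI) = 397/EI.
Compatibility at 2: δ_0 − R_2·δ_{22} = 0, so R_2 = 28428/397 = 71.61 kN.

R_2 = 71.61 kN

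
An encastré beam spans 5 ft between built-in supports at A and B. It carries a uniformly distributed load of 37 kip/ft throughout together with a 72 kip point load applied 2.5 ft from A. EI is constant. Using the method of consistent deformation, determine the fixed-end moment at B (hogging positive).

M_B = 122.1 kip·ft

Take the two fixed-end moments M_A, M_B as redundants; the released structure is the simple span AB.
End rotations of the released simple span under the applied load (×1/EI):
  at A: UDL 37: wL³/(24EI) = 192.7/EI
  at B: UDL 37: wL³/(24EI) = 192.7/EI
  at A: point load 72 at a = 2.5: Pab(L + b)/(6LEI) = 112.5/EI
  at B: point load 72 at a = 2.5: Pab(L + a)/(6LEI) = 112.5/EI
  θ_A0 = 305.2/EI,  θ_B0 = 305.2/EI
Flexibility coefficients: a unit moment at one end gives L/(3EI) there and L/(6EI) at the far end, so f₁₁ = f₂₂ = 1.667/EI and f₁₂ = f₂₁ = 0.8333/EI.
Compatibility — zero rotation at each built-in end:
  1.667 M_A + 0.8333 M_B = 305.2
  0.8333 M_A + 1.667 M_B = 305.2
Solving the pair gives M_A = 122.1 kip·ft and M_B = 122.1 kip·ft (hogging).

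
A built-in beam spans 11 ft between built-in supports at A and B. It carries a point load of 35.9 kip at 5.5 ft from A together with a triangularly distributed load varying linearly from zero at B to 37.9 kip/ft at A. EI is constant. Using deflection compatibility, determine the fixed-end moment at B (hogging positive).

M_B = 202.2 kip·ft

Release both end moments; the primary structure is a simply-supported span AB with redundants M_A and M_B.
End rotations of the released simple span under the applied load (×1/EI):
  at A: point load 35.9 at a = 5.5: Pab(L + b)/(6LEI) = 271.5/EI
  at B: point load 35.9 at a = 5.5: Pab(L + a)/(6LEI) = 271.5/EI
  at A: triangular load, peak 37.9: w₀L³/(45EI) = 1121/EI
  at B: triangular load, peak 37.9: 7w₀L³/(360EI) = 980.9/EI
  θ_A0 = 1392/EI,  θ_B0 = 1252/EI
Flexibility coefficients: a unit moment at one end gives L/(3EI) there and L/(6EI) at the far end, so f₁₁ = f₂₂ = 3.667/EI and f₁₂ = f₂₁ = 1.833/EI.
Compatibility — zero rotation at each built-in end:
  3.667 M_A + 1.833 M_B = 1392
  1.833 M_A + 3.667 M_B = 1252
Solving the pair gives M_A = 278.7 kip·ft and M_B = 202.2 kip·ft (hogging).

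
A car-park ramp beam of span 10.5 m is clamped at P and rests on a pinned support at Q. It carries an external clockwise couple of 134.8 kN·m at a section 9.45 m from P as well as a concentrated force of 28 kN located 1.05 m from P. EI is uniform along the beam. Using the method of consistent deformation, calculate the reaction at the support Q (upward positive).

Remove the prop at Q; the released (primary) structure is a cantilever built in at P.
Deflection at Q on the released cantilever, summing each load's contribution:
  clockwise couple 134.8 at a = 9.45: M₀a(2L − a)/(2EI) = 7357/EI
  point load 28 at a = 1.05: Pa²(3L − a)/(6EI) = 156.7/EI
  δ_0 = 7513/EI
Flexibility coefficient — unit upward force at Q: δ_{QQ} = L³/(3EI) = 385.9/EI.
Compatibility at Q: δ_0 − R_Q·δ_{QQ} = 0, so R_Q = 7513/385.9 = 19.47 kN.

R_Q = 19.47 kN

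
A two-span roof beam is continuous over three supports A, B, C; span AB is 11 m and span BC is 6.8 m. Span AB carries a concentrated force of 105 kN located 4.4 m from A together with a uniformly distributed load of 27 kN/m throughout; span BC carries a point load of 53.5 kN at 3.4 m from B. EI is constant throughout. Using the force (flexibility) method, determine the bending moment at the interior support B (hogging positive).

Take M_B as the redundant. Released structure: two simple spans AB and BC with a hinge at B.
Rotations at B on the released spans (each span's end-slope, ×1/EI):
  span AB: point load 105 at a = 4.4: Pab(L + a)/(6LEI) = 711.5/EI
  span AB: UDL 27: wL³/(24EI) = 1497/EI
  span BC: point load 53.5 at a = 3.4: Pab(L + b)/(6LEI) = 154.6/EI
  relative rotation θ_0 = (2209 + 154.6)/EI = 2363/EI
A unit hogging moment at B produces rotation L₁/(3EI) + L₂/(3EI) = 5.933/EI.
Slope continuity at B: θ_0 = M_B·5.933/EI, so M_B = 2363/5.933 = 398.3 kN·m (hogging).

M_B = 398.3 kN·m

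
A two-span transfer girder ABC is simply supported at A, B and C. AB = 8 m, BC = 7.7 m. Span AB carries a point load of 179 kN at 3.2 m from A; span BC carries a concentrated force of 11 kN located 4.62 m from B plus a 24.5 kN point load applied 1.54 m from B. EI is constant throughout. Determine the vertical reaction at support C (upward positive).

Release continuity at B by inserting a hinge; the redundant is the internal moment M_B. The primary structure is two simply-supported spans AB and BC.
Rotations at B on the released spans (each span's end-slope, ×1/EI):
  span AB: point load 179 at a = 3.2: Pab(L + a)/(6LEI) = 641.5/EI
  span BC: point load 11 at a = 4.62: Pab(L + b)/(6LEI) = 36.52/EI
  span BC: point load 24.5 at a = 1.54: Pab(L + b)/(6LEI) = 69.73/EI
  relative rotation θ_0 = (641.5 + 106.2)/EI = 747.8/EI
A unit hogging moment at B produces rotation L₁/(3EI) + L₂/(3EI) = 5.233/EI.
Slope continuity at B: θ_0 = M_B·5.233/EI, so M_B = 747.8/5.233 = 142.9 kN·m (hogging).
Span BC, ΣM about C: R_B^{BC}·7.7 = 184.8 + 142.9, so R_B^{BC} = 42.56 kN and R_C = 35.5 − 42.56 = -7.057 kN.

R_C = -7.057 kN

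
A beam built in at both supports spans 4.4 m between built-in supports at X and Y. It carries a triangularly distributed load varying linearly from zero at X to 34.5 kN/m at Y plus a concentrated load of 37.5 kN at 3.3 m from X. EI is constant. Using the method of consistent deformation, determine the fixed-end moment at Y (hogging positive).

M_Y = 56.6 kN·m

Take the two fixed-end moments M_X, M_Y as redundants; the released structure is the simple span XY.
Simple-span end rotations at X and Y under the given loads:
  at X: triangular load, peak 34.5: 7w₀L³/(360EI) = 57.14/EI
  at Y: triangular load, peak 34.5: w₀L³/(45EI) = 65.31/EI
  at X: point load 37.5 at a = 3.3: Pab(L + b)/(6LEI) = 28.36/EI
  at Y: point load 37.5 at a = 3.3: Pab(L + a)/(6LEI) = 39.7/EI
  θ_X0 = 85.5/EI,  θ_Y0 = 105/EI
Flexibility coefficients: a unit moment at one end gives L/(3EI) there and L/(6EI) at the far end, so f₁₁ = f₂₂ = 1.467/EI and f₁₂ = f₂₁ = 0.7333/EI.
Compatibility — zero rotation at each built-in end:
  1.467 M_X + 0.7333 M_Y = 85.5
  0.7333 M_X + 1.467 M_Y = 105
Solving the pair gives M_X = 30 kN·m and M_Y = 56.6 kN·m (hogging).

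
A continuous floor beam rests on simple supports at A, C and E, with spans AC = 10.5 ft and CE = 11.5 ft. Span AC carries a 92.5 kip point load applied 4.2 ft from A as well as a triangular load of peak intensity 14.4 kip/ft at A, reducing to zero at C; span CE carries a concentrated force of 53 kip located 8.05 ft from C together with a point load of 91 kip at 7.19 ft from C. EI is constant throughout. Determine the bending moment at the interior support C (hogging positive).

M_C = 253.7 kip·ft

Release continuity at C by inserting a hinge; the redundant is the internal moment M_C. The primary structure is two simply-supported spans AC and CE.
Rotations at C on the released spans (each span's end-slope, ×1/EI):
  span AC: point load 92.5 at a = 4.2: Pab(L + a)/(6LEI) = 571.1/EI
  span AC: triangular load, peak 14.4: 7w₀L³/(360EI) = 324.1/EI
  span CE: point load 53 at a = 8.05: Pab(L + b)/(6LEI) = 318.9/EI
  span CE: point load 91 at a = 7.19: Pab(L + b)/(6LEI) = 646.1/EI
  relative rotation θ_0 = (895.2 + 965.1)/EI = 1860/EI
A unit hogging moment at C produces rotation L₁/(3EI) + L₂/(3EI) = 7.333/EI.
Slope continuity at C: θ_0 = M_C·7.333/EI, so M_C = 1860/7.333 = 253.7 kip·ft (hogging).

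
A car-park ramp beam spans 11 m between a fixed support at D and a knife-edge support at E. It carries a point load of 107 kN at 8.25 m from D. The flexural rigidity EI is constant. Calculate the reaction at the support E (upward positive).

R_E = 67.71 kN

Remove the prop at E; the released (primary) structure is a cantilever built in at D.
Downward deflection at the released point E due to the loads:
  point load 107 at a = 8.25: Pa²(3L − a)/(6EI) = 30041/EI
Flexibility coefficient — unit upward force at E: δ_{EE} = L³/(3EI) = 443.7/EI.
The prop prevents deflection at E: R_E = δ_0/δ_{EE} = 30041/443.7 = 67.71 kN.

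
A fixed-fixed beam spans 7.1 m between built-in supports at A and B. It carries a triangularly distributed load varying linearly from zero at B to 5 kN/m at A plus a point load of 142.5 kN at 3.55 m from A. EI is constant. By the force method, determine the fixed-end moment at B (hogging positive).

Release both end moments; the primary structure is a simply-supported span AB with redundants M_A and M_B.
On the primary (simply-supported) span, the end slopes from the loading are:
  at A: triangular load, peak 5: w₀L³/(45EI) = 39.77/EI
  at B: triangular load, peak 5: 7w₀L³/(360EI) = 34.8/EI
  at A: point load 142.5 at a = 3.55: Pab(L + b)/(6LEI) = 449/EI
  at B: point load 142.5 at a = 3.55: Pab(L + a)/(6LEI) = 449/EI
  θ_A0 = 488.7/EI,  θ_B0 = 483.8/EI
Flexibility coefficients: a unit moment at one end gives L/(3EI) there and L/(6EI) at the far end, so f₁₁ = f₂₂ = 2.367/EI and f₁₂ = f₂₁ = 1.183/EI.
Compatibility — zero rotation at each built-in end:
  2.367 M_A + 1.183 M_B = 488.7
  1.183 M_A + 2.367 M_B = 483.8
Solving the pair gives M_A = 139.1 kN·m and M_B = 134.9 kN·m (hogging).

M_B = 134.9 kN·m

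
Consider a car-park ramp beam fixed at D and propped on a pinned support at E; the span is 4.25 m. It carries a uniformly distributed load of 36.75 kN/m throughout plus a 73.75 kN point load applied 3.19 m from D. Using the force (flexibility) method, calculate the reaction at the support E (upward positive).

Choose R_E as the redundant. The primary structure is the cantilever fixed at D.
Deflection at E on the released cantilever, summing each load's contribution:
  UDL 36.75: wL⁴/(8EI) = 1499/EI
  point load 73.75 at a = 3.19: Pa²(3L − a)/(6EI) = 1196/EI
  δ_0 = 2695/EI
Flexibility coefficient — unit upward force at E: δ_{EE} = L³/(3EI) = 25.59/EI.
The prop prevents deflection at E: R_E = δ_0/δ_{EE} = 2695/25.59 = 105.3 kN.

R_E = 105.3 kN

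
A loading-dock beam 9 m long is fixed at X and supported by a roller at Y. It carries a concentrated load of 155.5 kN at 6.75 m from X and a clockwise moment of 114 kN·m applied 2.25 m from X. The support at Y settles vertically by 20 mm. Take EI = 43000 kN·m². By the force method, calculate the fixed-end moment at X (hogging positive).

M_X = 235 kN·m

Take the reaction at Y as the redundant and release it; the primary structure is a cantilever fixed at X.
Downward deflection at the released point Y due to the loads:
  point load 155.5 at a = 6.75: Pa²(3L − a)/(6EI) = 23912/EI
  clockwise couple 114 at a = 2.25: M₀a(2L − a)/(2EI) = 2020/EI
  δ_0 = 25932/EI
Tip deflection under a unit load at Y: L³/(3EI) = 243/EI.
With EI = 43000 kN·m²: δ_0 = 0.60306 m and δ_{YY} = 0.005651 m/kN.
Compatibility — the beam at Y must follow the support down by 0.02 m: δ_0 − R_Y·δ_{YY} = 0.02, so R_Y = (0.60306 − 0.02)/0.005651 = 103.2 kN.
Moment equilibrium about X: M_X = Σ(load moments about X) − R_Y·L = 1164 − 103.2×9 = 235 kN·m.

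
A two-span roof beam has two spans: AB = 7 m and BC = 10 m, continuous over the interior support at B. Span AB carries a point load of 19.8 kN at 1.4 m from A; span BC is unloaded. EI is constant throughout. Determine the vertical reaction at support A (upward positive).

R_A = 15.06 kN

Insert a hinge at B; M_B is the redundant, and each span becomes simply supported.
Discontinuity in slope at B on the released structure — sum the simple-span end rotations:
  span AB: point load 19.8 at a = 1.4: Pab(L + a)/(6LEI) = 31.05/EI
  relative rotation θ_0 = (31.05 + 0)/EI = 31.05/EI
A unit hogging moment at B produces rotation L₁/(3EI) + L₂/(3EI) = 5.667/EI.
Compatibility: M_B·(L₁+L₂)/(3EI) = θ_0, giving M_B = 5.479 kN·m (hogging).
Span AB, ΣM about A with M_B applied at B: R_B^{AB}·7 = 27.72 + 5.479, so R_B^{AB} = 4.743 kN and R_A = 19.8 − 4.743 = 15.06 kN.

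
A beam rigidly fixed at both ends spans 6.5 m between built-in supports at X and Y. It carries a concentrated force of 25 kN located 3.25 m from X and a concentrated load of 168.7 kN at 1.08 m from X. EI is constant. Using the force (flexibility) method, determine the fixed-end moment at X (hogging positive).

M_X = 147 kN·m

Release both end moments; the primary structure is a simply-supported span XY with redundants M_X and M_Y.
Simple-span end rotations at X and Y under the given loads:
  at X: point load 25 at a = 3.25: Pab(L + b)/(6LEI) = 66.02/EI
  at Y: point load 25 at a = 3.25: Pab(L + a)/(6LEI) = 66.02/EI
  at X: point load 168.7 at a = 1.08: Pab(L + b)/(6LEI) = 301.8/EI
  at Y: point load 168.7 at a = 1.08: Pab(L + a)/(6LEI) = 191.9/EI
  θ_X0 = 367.8/EI,  θ_Y0 = 257.9/EI
Flexibility coefficients: a unit moment at one end gives L/(3EI) there and L/(6EI) at the far end, so f₁₁ = f₂₂ = 2.167/EI and f₁₂ = f₂₁ = 1.083/EI.
Compatibility — zero rotation at each built-in end:
  2.167 M_X + 1.083 M_Y = 367.8
  1.083 M_X + 2.167 M_Y = 257.9
Solving the pair gives M_X = 147 kN·m and M_Y = 45.56 kN·m (hogging).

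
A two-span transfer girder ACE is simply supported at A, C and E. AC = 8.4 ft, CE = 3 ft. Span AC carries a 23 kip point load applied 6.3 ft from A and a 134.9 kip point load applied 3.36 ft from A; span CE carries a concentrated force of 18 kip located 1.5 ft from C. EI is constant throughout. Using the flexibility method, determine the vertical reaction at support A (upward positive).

Release continuity at C by inserting a hinge; the redundant is the internal moment M_C. The primary structure is two simply-supported spans AC and CE.
End slopes at the hinge C, treating each span as simply supported:
  span AC: point load 23 at a = 6.3: Pab(L + a)/(6LEI) = 88.75/EI
  span AC: point load 134.9 at a = 3.36: Pab(L + a)/(6LEI) = 533/EI
  span CE: point load 18 at a = 1.5: Pab(L + b)/(6LEI) = 10.12/EI
  relative rotation θ_0 = (621.8 + 10.12)/EI = 631.9/EI
A unit hogging moment at C produces rotation L₁/(3EI) + L₂/(3EI) = 3.8/EI.
Compatibility: M_C·(L₁+L₂)/(3EI) = θ_0, giving M_C = 166.3 kip·ft (hogging).
Span AC, ΣM about A with M_C applied at C: R_C^{AC}·8.4 = 598.2 + 166.3, so R_C^{AC} = 91.01 kip and R_A = 157.9 − 91.01 = 66.89 kip.

R_A = 66.89 kip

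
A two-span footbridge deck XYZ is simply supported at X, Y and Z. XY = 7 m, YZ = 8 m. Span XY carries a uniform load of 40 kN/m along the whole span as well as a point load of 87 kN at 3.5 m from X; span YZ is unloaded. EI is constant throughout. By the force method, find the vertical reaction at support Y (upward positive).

R_Y = 228.4 kN

Release continuity at Y by inserting a hinge; the redundant is the internal moment M_Y. The primary structure is two simply-supported spans XY and YZ.
Rotations at Y on the released spans (each span's end-slope, ×1/EI):
  span XY: UDL 40: wL³/(24EI) = 571.7/EI
  span XY: point load 87 at a = 3.5: Pab(L + a)/(6LEI) = 266.4/EI
  relative rotation θ_0 = (838.1 + 0)/EI = 838.1/EI
A unit hogging moment at Y produces rotation L₁/(3EI) + L₂/(3EI) = 5/EI.
Compatibility: M_Y·(L₁+L₂)/(3EI) = θ_0, giving M_Y = 167.6 kN·m (hogging).
Span XY, ΣM about X with M_Y applied at Y: R_Y^{XY}·7 = 1284 + 167.6, so R_Y^{XY} = 207.4 kN and R_X = 367 − 207.4 = 159.6 kN.
Span YZ, ΣM about Z: R_Y^{YZ}·8 = 0 + 167.6, so R_Y^{YZ} = 20.95 kN and R_Z = 0 − 20.95 = -20.95 kN.
R_Y = 207.4 + 20.95 = 228.4 kN.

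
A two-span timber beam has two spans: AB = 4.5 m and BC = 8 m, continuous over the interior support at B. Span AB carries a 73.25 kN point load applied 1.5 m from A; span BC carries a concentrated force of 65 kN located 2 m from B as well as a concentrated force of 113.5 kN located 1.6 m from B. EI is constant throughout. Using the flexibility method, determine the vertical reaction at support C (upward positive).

R_C = 19.47 kN

Release continuity at B by inserting a hinge; the redundant is the internal moment M_B. The primary structure is two simply-supported spans AB and BC.
Rotations at B on the released spans (each span's end-slope, ×1/EI):
  span AB: point load 73.25 at a = 1.5: Pab(L + a)/(6LEI) = 73.25/EI
  span BC: point load 65 at a = 2: Pab(L + b)/(6LEI) = 227.5/EI
  span BC: point load 113.5 at a = 1.6: Pab(L + b)/(6LEI) = 348.7/EI
  relative rotation θ_0 = (73.25 + 576.2)/EI = 649.4/EI
A unit hogging moment at B produces rotation L₁/(3EI) + L₂/(3EI) = 4.167/EI.
Compatibility: M_B·(L₁+L₂)/(3EI) = θ_0, giving M_B = 155.9 kN·m (hogging).
Span BC, ΣM about C: R_B^{BC}·8 = 1116 + 155.9, so R_B^{BC} = 159 kN and R_C = 178.5 − 159 = 19.47 kN.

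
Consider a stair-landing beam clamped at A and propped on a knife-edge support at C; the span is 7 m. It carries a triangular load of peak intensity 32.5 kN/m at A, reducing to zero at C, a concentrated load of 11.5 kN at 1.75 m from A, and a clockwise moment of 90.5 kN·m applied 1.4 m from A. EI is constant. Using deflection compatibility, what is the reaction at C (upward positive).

R_C = 30.72 kN

Choose R_C as the redundant. The primary structure is the cantilever fixed at A.
Downward deflection at the released point C due to the loads:
  triangular load, peak 32.5 at the fixed end: w₀L⁴/(30EI) = 2601/EI
  point load 11.5 at a = 1.75: Pa²(3L − a)/(6EI) = 113/EI
  clockwise couple 90.5 at a = 1.4: M₀a(2L − a)/(2EI) = 798.2/EI
  δ_0 = 3512/EI
Flexibility coefficient — unit upward force at C: δ_{CC} = L³/(3EI) = 114.3/EI.
The prop prevents deflection at C: R_C = δ_0/δ_{CC} = 3512/114.3 = 30.72 kN.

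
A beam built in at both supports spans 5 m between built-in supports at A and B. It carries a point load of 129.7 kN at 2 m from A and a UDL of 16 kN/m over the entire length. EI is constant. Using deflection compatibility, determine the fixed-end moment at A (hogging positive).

Release both end moments; the primary structure is a simply-supported span AB with redundants M_A and M_B.
End rotations of the released simple span under the applied load (×1/EI):
  at A: point load 129.7 at a = 2: Pab(L + b)/(6LEI) = 207.5/EI
  at B: point load 129.7 at a = 2: Pab(L + a)/(6LEI) = 181.6/EI
  at A: UDL 16: wL³/(24EI) = 83.33/EI
  at B: UDL 16: wL³/(24EI) = 83.33/EI
  θ_A0 = 290.9/EI,  θ_B0 = 264.9/EI
Flexibility coefficients: a unit moment at one end gives L/(3EI) there and L/(6EI) at the far end, so f₁₁ = f₂₂ = 1.667/EI and f₁₂ = f₂₁ = 0.8333/EI.
Compatibility — zero rotation at each built-in end:
  1.667 M_A + 0.8333 M_B = 290.9
  0.8333 M_A + 1.667 M_B = 264.9
Solving the pair gives M_A = 126.7 kN·m and M_B = 95.59 kN·m (hogging).

M_A = 126.7 kN·m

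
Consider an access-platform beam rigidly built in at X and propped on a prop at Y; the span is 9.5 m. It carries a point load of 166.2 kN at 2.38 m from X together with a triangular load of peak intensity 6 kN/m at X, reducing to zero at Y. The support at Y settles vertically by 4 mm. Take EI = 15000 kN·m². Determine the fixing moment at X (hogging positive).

M_X = 297.4 kN·m

Release the roller at Y. Primary structure: cantilever fixed at X.
Free-end deflection of the primary structure under the applied loading (downward +):
  point load 166.2 at a = 2.38: Pa²(3L − a)/(6EI) = 4098/EI
  triangular load, peak 6 at the fixed end: w₀L⁴/(30EI) = 1629/EI
  δ_0 = 5727/EI
Tip deflection under a unit load at Y: L³/(3EI) = 285.8/EI.
With EI = 15000 kN·m²: δ_0 = 0.38182 m and δ_{YY} = 0.019053 m/kN.
Compatibility — the beam at Y must follow the support down by 0.004 m: δ_0 − R_Y·δ_{YY} = 0.004, so R_Y = (0.38182 − 0.004)/0.019053 = 19.83 kN.
Moment equilibrium about X: M_X = Σ(load moments about X) − R_Y·L = 485.8 − 19.83×9.5 = 297.4 kN·m.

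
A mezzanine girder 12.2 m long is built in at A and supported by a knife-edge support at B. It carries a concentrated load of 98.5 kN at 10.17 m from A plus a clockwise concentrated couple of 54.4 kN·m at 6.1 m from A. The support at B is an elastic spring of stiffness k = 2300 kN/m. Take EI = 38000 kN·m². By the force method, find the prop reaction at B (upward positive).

Release the roller at B. Primary structure: cantilever fixed at A.
Deflection at B on the released cantilever, summing each load's contribution:
  point load 98.5 at a = 10.17: Pa²(3L − a)/(6EI) = 44877/EI
  clockwise couple 54.4 at a = 6.1: M₀a(2L − a)/(2EI) = 3036/EI
  δ_0 = 47913/EI
Tip deflection under a unit load at B: L³/(3EI) = 605.3/EI.
With EI = 38000 kN·m²: δ_0 = 1.2609 m and δ_{BB} = 0.015928 m/kN.
Compatibility — the spring shortens by R_B/k under the reaction it provides: δ_0 − R_B·δ_{BB} = R_B/k. With 1/k = 0.000435 m/kN, R_B = δ_0 / (δ_{BB} + 1/k) = 1.2609 / (0.015928 + 0.000435) = 77.06 kN.

R_B = 77.06 kN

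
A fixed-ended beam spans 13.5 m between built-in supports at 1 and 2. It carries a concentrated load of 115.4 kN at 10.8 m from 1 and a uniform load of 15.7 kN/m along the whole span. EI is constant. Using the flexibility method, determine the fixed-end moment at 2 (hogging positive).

Release both end moments; the primary structure is a simply-supported span 12 with redundants M_1 and M_2.
Simple-span end rotations at 1 and 2 under the given loads:
  at 1: point load 115.4 at a = 10.8: Pab(L + b)/(6LEI) = 673/EI
  at 2: point load 115.4 at a = 10.8: Pab(L + a)/(6LEI) = 1010/EI
  at 1: UDL 15.7: wL³/(24EI) = 1609/EI
  at 2: UDL 15.7: wL³/(24EI) = 1609/EI
  θ_10 = 2283/EI,  θ_20 = 2619/EI
Flexibility coefficients: a unit moment at one end gives L/(3EI) there and L/(6EI) at the far end, so f₁₁ = f₂₂ = 4.5/EI and f₁₂ = f₂₁ = 2.25/EI.
Compatibility — zero rotation at each built-in end:
  4.5 M_1 + 2.25 M_2 = 2283
  2.25 M_1 + 4.5 M_2 = 2619
Solving the pair gives M_1 = 288.3 kN·m and M_2 = 437.9 kN·m (hogging).

M_2 = 437.9 kN·m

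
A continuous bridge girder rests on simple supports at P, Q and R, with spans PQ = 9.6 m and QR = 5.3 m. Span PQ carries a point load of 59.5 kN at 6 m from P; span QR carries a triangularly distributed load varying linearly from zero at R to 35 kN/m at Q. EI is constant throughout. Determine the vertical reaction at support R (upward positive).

Take M_Q as the redundant. Released structure: two simple spans PQ and QR with a hinge at Q.
Rotations at Q on the released spans (each span's end-slope, ×1/EI):
  span PQ: point load 59.5 at a = 6: Pab(L + a)/(6LEI) = 348.1/EI
  span QR: triangular load, peak 35: w₀L³/(45EI) = 115.8/EI
  relative rotation θ_0 = (348.1 + 115.8)/EI = 463.9/EI
A unit hogging moment at Q produces rotation L₁/(3EI) + L₂/(3EI) = 4.967/EI.
Compatibility: M_Q·(L₁+L₂)/(3EI) = θ_0, giving M_Q = 93.4 kN·m (hogging).
Span QR, ΣM about R: R_Q^{QR}·5.3 = 327.7 + 93.4, so R_Q^{QR} = 79.46 kN and R_R = 92.75 − 79.46 = 13.29 kN.

R_R = 13.29 kN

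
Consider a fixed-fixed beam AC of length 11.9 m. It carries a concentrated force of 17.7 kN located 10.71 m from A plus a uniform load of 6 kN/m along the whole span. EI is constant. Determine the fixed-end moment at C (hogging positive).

M_C = 87.87 kN·m

Take the two fixed-end moments M_A, M_C as redundants; the released structure is the simple span AC.
End rotations of the released simple span under the applied load (×1/EI):
  at A: point load 17.7 at a = 10.71: Pab(L + b)/(6LEI) = 41.36/EI
  at C: point load 17.7 at a = 10.71: Pab(L + a)/(6LEI) = 71.44/EI
  at A: UDL 6: wL³/(24EI) = 421.3/EI
  at C: UDL 6: wL³/(24EI) = 421.3/EI
  θ_A0 = 462.6/EI,  θ_C0 = 492.7/EI
Flexibility coefficients: a unit moment at one end gives L/(3EI) there and L/(6EI) at the far end, so f₁₁ = f₂₂ = 3.967/EI and f₁₂ = f₂₁ = 1.983/EI.
Compatibility — zero rotation at each built-in end:
  3.967 M_A + 1.983 M_C = 462.6
  1.983 M_A + 3.967 M_C = 492.7
Solving the pair gives M_A = 72.7 kN·m and M_C = 87.87 kN·m (hogging).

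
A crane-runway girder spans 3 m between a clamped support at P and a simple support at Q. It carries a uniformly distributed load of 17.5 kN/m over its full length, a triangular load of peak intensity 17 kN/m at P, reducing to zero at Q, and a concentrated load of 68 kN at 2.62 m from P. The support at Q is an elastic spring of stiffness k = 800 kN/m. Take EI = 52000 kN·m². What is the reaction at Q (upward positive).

R_Q = 9.722 kN

Choose R_Q as the redundant. The primary structure is the cantilever fixed at P.
Primary-structure tip deflection at Q by superposition:
  UDL 17.5: wL⁴/(8EI) = 177.2/EI
  triangular load, peak 17 at the fixed end: w₀L⁴/(30EI) = 45.9/EI
  point load 68 at a = 2.62: Pa²(3L − a)/(6EI) = 496.3/EI
  δ_0 = 719.4/EI
Flexibility coefficient — unit upward force at Q: δ_{QQ} = L³/(3EI) = 9/EI.
With EI = 52000 kN·m²: δ_0 = 0.013835 m and δ_{QQ} = 0.000173 m/kN.
Compatibility — the spring shortens by R_Q/k under the reaction it provides: δ_0 − R_Q·δ_{QQ} = R_Q/k. With 1/k = 0.00125 m/kN, R_Q = δ_0 / (δ_{QQ} + 1/k) = 0.013835 / (0.000173 + 0.00125) = 9.722 kN.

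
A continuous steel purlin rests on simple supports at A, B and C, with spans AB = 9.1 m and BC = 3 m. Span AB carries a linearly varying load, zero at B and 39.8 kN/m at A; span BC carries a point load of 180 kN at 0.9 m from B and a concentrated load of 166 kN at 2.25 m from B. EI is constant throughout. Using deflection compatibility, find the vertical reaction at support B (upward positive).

Take M_B as the redundant. Released structure: two simple spans AB and BC with a hinge at B.
End slopes at the hinge B, treating each span as simply supported:
  span AB: triangular load, peak 39.8: 7w₀L³/(360EI) = 583.2/EI
  span BC: point load 180 at a = 0.9: Pab(L + b)/(6LEI) = 96.39/EI
  span BC: point load 166 at a = 2.25: Pab(L + b)/(6LEI) = 58.36/EI
  relative rotation θ_0 = (583.2 + 154.7)/EI = 737.9/EI
A unit hogging moment at B produces rotation L₁/(3EI) + L₂/(3EI) = 4.033/EI.
Compatibility: M_B·(L₁+L₂)/(3EI) = θ_0, giving M_B = 183 kN·m (hogging).
Span AB, ΣM about A with M_B applied at B: R_B^{AB}·9.1 = 549.3 + 183, so R_B^{AB} = 80.47 kN and R_A = 181.1 − 80.47 = 100.6 kN.
Span BC, ΣM about C: R_B^{BC}·3 = 502.5 + 183, so R_B^{BC} = 228.5 kN and R_C = 346 − 228.5 = 117.5 kN.
R_B = 80.47 + 228.5 = 309 kN.

R_B = 309 kN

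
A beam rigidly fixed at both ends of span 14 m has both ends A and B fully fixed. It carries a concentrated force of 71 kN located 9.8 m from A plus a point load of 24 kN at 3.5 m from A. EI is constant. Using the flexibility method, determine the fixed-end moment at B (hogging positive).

Release both end moments; the primary structure is a simply-supported span AB with redundants M_A and M_B.
On the primary (simply-supported) span, the end slopes from the loading are:
  at A: point load 71 at a = 9.8: Pab(L + b)/(6LEI) = 633.2/EI
  at B: point load 71 at a = 9.8: Pab(L + a)/(6LEI) = 828/EI
  at A: point load 24 at a = 3.5: Pab(L + b)/(6LEI) = 257.2/EI
  at B: point load 24 at a = 3.5: Pab(L + a)/(6LEI) = 183.8/EI
  θ_A0 = 890.4/EI,  θ_B0 = 1012/EI
Flexibility coefficients: a unit moment at one end gives L/(3EI) there and L/(6EI) at the far end, so f₁₁ = f₂₂ = 4.667/EI and f₁₂ = f₂₁ = 2.333/EI.
Compatibility — zero rotation at each built-in end:
  4.667 M_A + 2.333 M_B = 890.4
  2.333 M_A + 4.667 M_B = 1012
Solving the pair gives M_A = 109.9 kN·m and M_B = 161.9 kN·m (hogging).

M_B = 161.9 kN·m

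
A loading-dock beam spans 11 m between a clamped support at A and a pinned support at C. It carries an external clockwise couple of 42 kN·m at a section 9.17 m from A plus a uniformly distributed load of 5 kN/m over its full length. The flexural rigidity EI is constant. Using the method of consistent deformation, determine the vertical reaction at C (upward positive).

R_C = 26.19 kN

Take the reaction at C as the redundant and release it; the primary structure is a cantilever fixed at A.
Deflection at C on the released cantilever, summing each load's contribution:
  clockwise couple 42 at a = 9.17: M₀a(2L − a)/(2EI) = 2471/EI
  UDL 5: wL⁴/(8EI) = 9151/EI
  δ_0 = 11621/EI
Flexibility coefficient — unit upward force at C: δ_{CC} = L³/(3EI) = 443.7/EI.
Compatibility at C: δ_0 − R_C·δ_{CC} = 0, so R_C = 11621/443.7 = 26.19 kN.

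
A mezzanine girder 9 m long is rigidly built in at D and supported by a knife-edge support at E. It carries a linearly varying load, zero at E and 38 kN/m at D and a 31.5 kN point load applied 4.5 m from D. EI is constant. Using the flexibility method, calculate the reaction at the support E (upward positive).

Release the roller at E. Primary structure: cantilever fixed at D.
Deflection at E on the released cantilever, summing each load's contribution:
  triangular load, peak 38 at the fixed end: w₀L⁴/(30EI) = 8311/EI
  point load 31.5 at a = 4.5: Pa²(3L − a)/(6EI) = 2392/EI
  δ_0 = 10703/EI
Tip deflection under a unit load at E: L³/(3EI) = 243/EI.
The prop prevents deflection at E: R_E = δ_0/δ_{EE} = 10703/243 = 44.04 kN.

R_E = 44.04 kN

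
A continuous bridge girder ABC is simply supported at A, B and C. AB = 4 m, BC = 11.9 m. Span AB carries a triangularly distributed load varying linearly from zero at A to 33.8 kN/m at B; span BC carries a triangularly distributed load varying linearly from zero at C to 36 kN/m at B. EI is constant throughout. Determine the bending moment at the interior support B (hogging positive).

Take M_B as the redundant. Released structure: two simple spans AB and BC with a hinge at B.
Discontinuity in slope at B on the released structure — sum the simple-span end rotations:
  span AB: triangular load, peak 33.8: w₀L³/(45EI) = 48.07/EI
  span BC: triangular load, peak 36: w₀L³/(45EI) = 1348/EI
  relative rotation θ_0 = (48.07 + 1348)/EI = 1396/EI
A unit hogging moment at B produces rotation L₁/(3EI) + L₂/(3EI) = 5.3/EI.
Compatibility: M_B·(L₁+L₂)/(3EI) = θ_0, giving M_B = 263.4 kN·m (hogging).

M_B = 263.4 kN·m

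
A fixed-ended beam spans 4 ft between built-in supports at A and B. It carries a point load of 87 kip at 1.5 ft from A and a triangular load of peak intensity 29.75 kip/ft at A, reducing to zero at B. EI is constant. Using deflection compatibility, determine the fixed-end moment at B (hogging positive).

Take the two fixed-end moments M_A, M_B as redundants; the released structure is the simple span AB.
Simple-span end rotations at A and B under the given loads:
  at A: point load 87 at a = 1.5: Pab(L + b)/(6LEI) = 88.36/EI
  at B: point load 87 at a = 1.5: Pab(L + a)/(6LEI) = 74.77/EI
  at A: triangular load, peak 29.75: w₀L³/(45EI) = 42.31/EI
  at B: triangular load, peak 29.75: 7w₀L³/(360EI) = 37.02/EI
  θ_A0 = 130.7/EI,  θ_B0 = 111.8/EI
Flexibility coefficients: a unit moment at one end gives L/(3EI) there and L/(6EI) at the far end, so f₁₁ = f₂₂ = 1.333/EI and f₁₂ = f₂₁ = 0.6667/EI.
Compatibility — zero rotation at each built-in end:
  1.333 M_A + 0.6667 M_B = 130.7
  0.6667 M_A + 1.333 M_B = 111.8
Solving the pair gives M_A = 74.78 kip·ft and M_B = 46.45 kip·ft (hogging).

M_B = 46.45 kip·ft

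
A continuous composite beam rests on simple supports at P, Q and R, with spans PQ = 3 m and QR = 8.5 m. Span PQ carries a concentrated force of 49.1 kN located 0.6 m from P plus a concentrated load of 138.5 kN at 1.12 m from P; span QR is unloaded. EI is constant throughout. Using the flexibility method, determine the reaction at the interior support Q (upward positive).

Take M_Q as the redundant. Released structure: two simple spans PQ and QR with a hinge at Q.
Rotations at Q on the released spans (each span's end-slope, ×1/EI):
  span PQ: point load 49.1 at a = 0.6: Pab(L + a)/(6LEI) = 14.14/EI
  span PQ: point load 138.5 at a = 1.12: Pab(L + a)/(6LEI) = 66.75/EI
  relative rotation θ_0 = (80.89 + 0)/EI = 80.89/EI
A unit hogging moment at Q produces rotation L₁/(3EI) + L₂/(3EI) = 3.833/EI.
Slope continuity at Q: θ_0 = M_Q·3.833/EI, so M_Q = 80.89/3.833 = 21.1 kN·m (hogging).
Span PQ, ΣM about P with M_Q applied at Q: R_Q^{PQ}·3 = 184.6 + 21.1, so R_Q^{PQ} = 68.56 kN and R_P = 187.6 − 68.56 = 119 kN.
Span QR, ΣM about R: R_Q^{QR}·8.5 = 0 + 21.1, so R_Q^{QR} = 2.483 kN and R_R = 0 − 2.483 = -2.483 kN.
R_Q = 68.56 + 2.483 = 71.04 kN.

R_Q = 71.04 kN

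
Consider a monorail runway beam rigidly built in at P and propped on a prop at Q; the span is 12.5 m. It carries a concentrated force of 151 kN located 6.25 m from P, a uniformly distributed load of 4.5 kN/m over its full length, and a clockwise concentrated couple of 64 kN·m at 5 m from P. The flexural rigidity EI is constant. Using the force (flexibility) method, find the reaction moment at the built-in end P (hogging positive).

Take the reaction at Q as the redundant and release it; the primary structure is a cantilever fixed at P.
Downward deflection at the released point Q due to the loads:
  point load 151 at a = 6.25: Pa²(3L − a)/(6EI) = 30721/EI
  UDL 4.5: wL⁴/(8EI) = 13733/EI
  clockwise couple 64 at a = 5: M₀a(2L − a)/(2EI) = 3200/EI
  δ_0 = 47654/EI
Flexibility coefficient — unit upward force at Q: δ_{QQ} = L³/(3EI) = 651/EI.
The prop prevents deflection at Q: R_Q = δ_0/δ_{QQ} = 47654/651 = 73.2 kN.
Moment equilibrium about P: M_P = Σ(load moments about P) − R_Q·L = 1359 − 73.2×12.5 = 444.4 kN·m.

M_P = 444.4 kN·m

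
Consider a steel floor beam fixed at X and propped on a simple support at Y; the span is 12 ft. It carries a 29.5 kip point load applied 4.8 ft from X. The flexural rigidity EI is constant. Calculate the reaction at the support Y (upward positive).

Choose R_Y as the redundant. The primary structure is the cantilever fixed at X.
Free-end deflection of the primary structure under the applied loading (downward +):
  point load 29.5 at a = 4.8: Pa²(3L − a)/(6EI) = 3534/EI
Flexibility coefficient — unit upward force at Y: δ_{YY} = L³/(3EI) = 576/EI.
Compatibility at Y: δ_0 − R_Y·δ_{YY} = 0, so R_Y = 3534/576 = 6.136 kip.

R_Y = 6.136 kip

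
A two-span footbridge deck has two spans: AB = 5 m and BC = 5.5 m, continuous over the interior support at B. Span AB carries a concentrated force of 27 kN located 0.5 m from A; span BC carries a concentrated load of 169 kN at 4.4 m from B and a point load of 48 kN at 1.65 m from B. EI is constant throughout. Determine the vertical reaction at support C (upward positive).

Take M_B as the redundant. Released structure: two simple spans AB and BC with a hinge at B.
Discontinuity in slope at B on the released structure — sum the simple-span end rotations:
  span AB: point load 27 at a = 0.5: Pab(L + a)/(6LEI) = 11.14/EI
  span BC: point load 169 at a = 4.4: Pab(L + b)/(6LEI) = 163.6/EI
  span BC: point load 48 at a = 1.65: Pab(L + b)/(6LEI) = 86.39/EI
  relative rotation θ_0 = (11.14 + 250)/EI = 261.1/EI
A unit hogging moment at B produces rotation L₁/(3EI) + L₂/(3EI) = 3.5/EI.
Slope continuity at B: θ_0 = M_B·3.5/EI, so M_B = 261.1/3.5 = 74.61 kN·m (hogging).
Span BC, ΣM about C: R_B^{BC}·5.5 = 370.7 + 74.61, so R_B^{BC} = 80.96 kN and R_C = 217 − 80.96 = 136 kN.

R_C = 136 kN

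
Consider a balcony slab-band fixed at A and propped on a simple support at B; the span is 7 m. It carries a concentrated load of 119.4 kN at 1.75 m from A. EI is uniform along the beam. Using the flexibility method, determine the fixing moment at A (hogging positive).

Choose R_B as the redundant. The primary structure is the cantilever fixed at A.
Free-end deflection of the primary structure under the applied loading (downward +):
  point load 119.4 at a = 1.75: Pa²(3L − a)/(6EI) = 1173/EI
Flexibility coefficient — unit upward force at B: δ_{BB} = L³/(3EI) = 114.3/EI.
The prop prevents deflection at B: R_B = δ_0/δ_{BB} = 1173/114.3 = 10.26 kN.
Moment equilibrium about A: M_A = Σ(load moments about A) − R_B·L = 208.9 − 10.26×7 = 137.1 kN·m.

M_A = 137.1 kN·m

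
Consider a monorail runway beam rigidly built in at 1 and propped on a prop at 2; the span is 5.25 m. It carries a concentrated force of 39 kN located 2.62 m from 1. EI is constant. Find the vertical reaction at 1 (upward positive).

Choose R_2 as the redundant. The primary structure is the cantilever fixed at 1.
Primary-structure tip deflection at 2 by superposition:
  point load 39 at a = 2.62: Pa²(3L − a)/(6EI) = 585.8/EI
Tip deflection under a unit load at 2: L³/(3EI) = 48.23/EI.
Compatibility at 2: δ_0 − R_2·δ_{22} = 0, so R_2 = 585.8/48.23 = 12.15 kN.
Vertical equilibrium: R_1 = ΣP − R_2 = 39 − 12.15 = 26.85 kN.

R_1 = 26.85 kN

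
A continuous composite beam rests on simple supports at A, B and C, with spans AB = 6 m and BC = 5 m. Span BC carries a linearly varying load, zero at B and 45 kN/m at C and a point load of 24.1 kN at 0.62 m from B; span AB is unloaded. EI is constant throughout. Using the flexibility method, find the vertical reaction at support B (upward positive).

Insert a hinge at B; M_B is the redundant, and each span becomes simply supported.
Discontinuity in slope at B on the released structure — sum the simple-span end rotations:
  span BC: triangular load, peak 45: 7w₀L³/(360EI) = 109.4/EI
  span BC: point load 24.1 at a = 0.62: Pab(L + b)/(6LEI) = 20.46/EI
  relative rotation θ_0 = (0 + 129.8)/EI = 129.8/EI
A unit hogging moment at B produces rotation L₁/(3EI) + L₂/(3EI) = 3.667/EI.
Slope continuity at B: θ_0 = M_B·3.667/EI, so M_B = 129.8/3.667 = 35.41 kN·m (hogging).
Span AB, ΣM about A with M_B applied at B: R_B^{AB}·6 = 0 + 35.41, so R_B^{AB} = 5.902 kN and R_A = 0 − 5.902 = -5.902 kN.
Span BC, ΣM about C: R_B^{BC}·5 = 293.1 + 35.41, so R_B^{BC} = 65.69 kN and R_C = 136.6 − 65.69 = 70.91 kN.
R_B = 5.902 + 65.69 = 71.6 kN.

R_B = 71.6 kN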